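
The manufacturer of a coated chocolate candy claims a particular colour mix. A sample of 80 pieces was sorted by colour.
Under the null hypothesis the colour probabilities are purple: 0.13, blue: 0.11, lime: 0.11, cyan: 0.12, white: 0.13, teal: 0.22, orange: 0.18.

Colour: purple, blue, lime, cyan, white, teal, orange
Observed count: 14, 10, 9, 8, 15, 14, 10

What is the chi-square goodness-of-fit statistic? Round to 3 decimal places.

Expected counts E_i = n·p_i: 80×0.13 = 10.4, 80×0.11 = 8.8, 80×0.11 = 8.8, 80×0.12 = 9.6, 80×0.13 = 10.4, 80×0.22 = 17.6, 80×0.18 = 14.4.
purple: (14 − 10.4)²/10.4 = 12.96/10.4 = 1.2462
blue: (10 − 8.8)²/8.8 = 1.44/8.8 = 0.1636
lime: (9 − 8.8)²/8.8 = 0.04/8.8 = 0.0045
cyan: (8 − 9.6)²/9.6 = 2.56/9.6 = 0.2667
white: (15 − 10.4)²/10.4 = 21.16/10.4 = 2.0346
teal: (14 − 17.6)²/17.6 = 12.96/17.6 = 0.7364
orange: (10 − 14.4)²/14.4 = 19.36/14.4 = 1.3444
Sum = 5.796

5.796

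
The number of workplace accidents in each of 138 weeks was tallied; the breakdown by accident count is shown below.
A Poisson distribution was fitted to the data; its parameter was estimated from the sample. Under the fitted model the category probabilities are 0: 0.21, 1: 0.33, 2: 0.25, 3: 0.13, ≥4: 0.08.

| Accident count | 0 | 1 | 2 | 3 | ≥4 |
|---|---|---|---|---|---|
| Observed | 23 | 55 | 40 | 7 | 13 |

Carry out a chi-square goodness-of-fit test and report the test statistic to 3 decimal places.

Expected counts E_i = n·p_i: 138×0.21 = 28.98, 138×0.33 = 45.54, 138×0.25 = 34.5, 138×0.13 = 17.94, 138×0.08 = 11.04.
0: (23 − 28.98)²/28.98 = 35.7604/28.98 = 1.2340
1: (55 − 45.54)²/45.54 = 89.4916/45.54 = 1.9651
2: (40 − 34.5)²/34.5 = 30.25/34.5 = 0.8768
3: (7 − 17.94)²/17.94 = 119.6836/17.94 = 6.6713
≥4: (13 − 11.04)²/11.04 = 3.8416/11.04 = 0.3480
Sum = 11.095

11.095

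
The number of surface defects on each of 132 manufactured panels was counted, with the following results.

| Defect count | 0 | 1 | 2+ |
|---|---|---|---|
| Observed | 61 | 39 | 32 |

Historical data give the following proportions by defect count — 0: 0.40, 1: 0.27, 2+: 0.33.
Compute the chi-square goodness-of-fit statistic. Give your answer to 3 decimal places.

Expected counts E_i = n·p_i: 132×0.40 = 52.8, 132×0.27 = 35.64, 132×0.33 = 43.56.
cat         O        E   (O−E)²/E
0          61     52.8     1.2735
1          39    35.64     0.3168
2+         32    43.56     3.0678
Sum = 4.658

4.658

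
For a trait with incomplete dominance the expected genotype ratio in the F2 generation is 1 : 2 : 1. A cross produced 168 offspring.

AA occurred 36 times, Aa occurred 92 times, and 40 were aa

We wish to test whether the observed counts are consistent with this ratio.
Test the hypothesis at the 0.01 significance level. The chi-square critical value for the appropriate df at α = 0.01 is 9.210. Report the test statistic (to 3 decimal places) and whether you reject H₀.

Ratio total = 4. Expected counts: 168×1/4 = 42, 168×2/4 = 84, 168×1/4 = 42.
χ² = (36−42)²/42 + (92−84)²/84 + (40−42)²/42
   = 0.8571 + 0.7619 + 0.0952
Sum = 1.714
df = 2. Since 1.714 < 9.210, we do not reject H₀.

1.714; do not reject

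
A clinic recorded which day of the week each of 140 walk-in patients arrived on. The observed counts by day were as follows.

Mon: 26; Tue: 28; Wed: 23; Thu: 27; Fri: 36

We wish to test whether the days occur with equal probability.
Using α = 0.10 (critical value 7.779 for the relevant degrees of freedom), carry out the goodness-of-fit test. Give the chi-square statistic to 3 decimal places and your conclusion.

3.357; do not reject

Under H₀ each category has probability 1/5, so each expected count is 140/5 = 28.
Mon: (26 − 28)²/28 = 4/28 = 0.1429
Tue: (28 − 28)²/28 = 0/28 = 0.0000
Wed: (23 − 28)²/28 = 25/28 = 0.8929
Thu: (27 − 28)²/28 = 1/28 = 0.0357
Fri: (36 − 28)²/28 = 64/28 = 2.2857
Sum = 3.357
df = 4. Since 3.357 < 7.779, we do not reject H₀.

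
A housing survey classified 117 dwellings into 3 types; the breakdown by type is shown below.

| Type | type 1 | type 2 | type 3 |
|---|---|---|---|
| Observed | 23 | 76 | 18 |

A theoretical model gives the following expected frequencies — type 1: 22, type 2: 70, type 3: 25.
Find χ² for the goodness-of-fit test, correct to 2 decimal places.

2.52

cat         O        E   (O−E)²/E
type 1     23       22      0.045
type 2     76       70      0.514
type 3     18       25      1.960
Sum = 2.52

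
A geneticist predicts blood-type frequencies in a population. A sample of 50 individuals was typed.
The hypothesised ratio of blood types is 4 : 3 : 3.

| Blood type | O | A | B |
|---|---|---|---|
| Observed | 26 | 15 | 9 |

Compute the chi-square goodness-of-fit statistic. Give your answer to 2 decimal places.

Ratio total = 10. Expected counts: 50×4/10 = 20, 50×3/10 = 15, 50×3/10 = 15.
χ² = (26−20)²/20 + (15−15)²/15 + (9−15)²/15
   = 1.800 + 0.000 + 2.400
Sum = 4.20

4.20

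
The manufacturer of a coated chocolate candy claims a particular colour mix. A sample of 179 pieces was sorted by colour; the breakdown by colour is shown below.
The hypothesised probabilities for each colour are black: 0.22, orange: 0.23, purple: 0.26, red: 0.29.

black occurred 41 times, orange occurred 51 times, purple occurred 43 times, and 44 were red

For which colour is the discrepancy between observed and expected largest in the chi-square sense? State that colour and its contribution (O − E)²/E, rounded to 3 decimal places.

orange, 2.347

Expected counts E_i = n·p_i: 179×0.22 = 39.38, 179×0.23 = 41.17, 179×0.26 = 46.54, 179×0.29 = 51.91.
black: (41 − 39.38)²/39.38 = 2.6244/39.38 = 0.0666
orange: (51 − 41.17)²/41.17 = 96.6289/41.17 = 2.3471
purple: (43 − 46.54)²/46.54 = 12.5316/46.54 = 0.2693
red: (44 − 51.91)²/51.91 = 62.5681/51.91 = 1.2053
The largest term is for orange: 2.347.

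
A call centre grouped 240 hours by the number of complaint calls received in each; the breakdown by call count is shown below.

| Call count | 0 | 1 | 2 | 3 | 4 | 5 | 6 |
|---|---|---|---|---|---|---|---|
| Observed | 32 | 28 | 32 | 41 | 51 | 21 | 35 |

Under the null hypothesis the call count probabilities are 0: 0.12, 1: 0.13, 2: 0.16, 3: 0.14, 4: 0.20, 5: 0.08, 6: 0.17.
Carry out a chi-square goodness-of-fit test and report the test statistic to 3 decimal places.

4.561

Expected counts E_i = n·p_i: 240×0.12 = 28.8, 240×0.13 = 31.2, 240×0.16 = 38.4, 240×0.14 = 33.6, 240×0.20 = 48, 240×0.08 = 19.2, 240×0.17 = 40.8.
0: (32 − 28.8)²/28.8 = 10.24/28.8 = 0.3556
1: (28 − 31.2)²/31.2 = 10.24/31.2 = 0.3282
2: (32 − 38.4)²/38.4 = 40.96/38.4 = 1.0667
3: (41 − 33.6)²/33.6 = 54.76/33.6 = 1.6298
4: (51 − 48)²/48 = 9/48 = 0.1875
5: (21 − 19.2)²/19.2 = 3.24/19.2 = 0.1688
6: (35 − 40.8)²/40.8 = 33.64/40.8 = 0.8245
Sum = 4.561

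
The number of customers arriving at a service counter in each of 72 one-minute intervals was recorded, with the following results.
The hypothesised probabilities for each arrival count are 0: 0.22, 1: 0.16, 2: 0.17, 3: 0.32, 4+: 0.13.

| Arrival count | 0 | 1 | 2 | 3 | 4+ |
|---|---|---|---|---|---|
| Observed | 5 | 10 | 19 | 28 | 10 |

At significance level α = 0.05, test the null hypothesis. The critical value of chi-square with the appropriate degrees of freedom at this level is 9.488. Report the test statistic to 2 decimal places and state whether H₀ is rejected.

12.46; reject

Expected counts E_i = n·p_i: 72×0.22 = 15.84, 72×0.16 = 11.52, 72×0.17 = 12.24, 72×0.32 = 23.04, 72×0.13 = 9.36.
χ² = (5−15.84)²/15.84 + (10−11.52)²/11.52 + (19−12.24)²/12.24 + (28−23.04)²/23.04 + (10−9.36)²/9.36
   = 7.418 + 0.201 + 3.733 + 1.068 + 0.044
Sum = 12.46
df = 4. Since 12.46 > 9.488, we reject H₀.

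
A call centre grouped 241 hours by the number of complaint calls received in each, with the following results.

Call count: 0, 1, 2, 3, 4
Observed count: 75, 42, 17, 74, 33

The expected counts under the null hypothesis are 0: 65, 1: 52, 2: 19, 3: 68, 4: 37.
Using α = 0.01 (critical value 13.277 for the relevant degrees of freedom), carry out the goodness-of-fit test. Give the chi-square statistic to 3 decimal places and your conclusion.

4.634; do not reject

cat         O        E   (O−E)²/E
0          75       65     1.5385
1          42       52     1.9231
2          17       19     0.2105
3          74       68     0.5294
4          33       37     0.4324
Sum = 4.634
df = 4. Since 4.634 < 13.277, we do not reject H₀.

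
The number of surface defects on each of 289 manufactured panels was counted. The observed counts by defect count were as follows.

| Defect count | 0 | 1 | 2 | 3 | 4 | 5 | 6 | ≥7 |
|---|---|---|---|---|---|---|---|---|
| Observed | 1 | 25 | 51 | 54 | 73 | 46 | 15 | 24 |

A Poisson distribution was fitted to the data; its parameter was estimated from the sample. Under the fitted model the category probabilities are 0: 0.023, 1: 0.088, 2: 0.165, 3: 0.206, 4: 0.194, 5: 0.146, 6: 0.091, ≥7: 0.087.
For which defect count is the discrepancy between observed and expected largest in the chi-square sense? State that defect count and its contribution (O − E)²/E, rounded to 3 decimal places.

4, 5.115

Expected counts E_i = n·p_i: 289×0.023 = 6.647, 289×0.088 = 25.432, 289×0.165 = 47.685, 289×0.206 = 59.534, 289×0.194 = 56.066, 289×0.146 = 42.194, 289×0.091 = 26.299, 289×0.087 = 25.143.
cat         O        E   (O−E)²/E
0           1    6.647     4.7974
1          25   25.432     0.0073
2          51   47.685     0.2305
3          54   59.534     0.5144
4          73   56.066     5.1147
5          46   42.194     0.3433
6          15   26.299     4.8545
≥7         24   25.143     0.0520
The largest term is for 4: 5.115.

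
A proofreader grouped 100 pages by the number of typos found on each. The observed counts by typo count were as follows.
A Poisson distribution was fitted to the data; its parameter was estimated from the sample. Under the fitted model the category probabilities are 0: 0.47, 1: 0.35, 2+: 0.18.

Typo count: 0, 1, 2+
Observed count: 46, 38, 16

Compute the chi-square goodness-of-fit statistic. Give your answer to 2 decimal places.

0.50

Expected counts E_i = n·p_i: 100×0.47 = 47, 100×0.35 = 35, 100×0.18 = 18.
χ² = (46−47)²/47 + (38−35)²/35 + (16−18)²/18
   = 0.021 + 0.257 + 0.222
Sum = 0.50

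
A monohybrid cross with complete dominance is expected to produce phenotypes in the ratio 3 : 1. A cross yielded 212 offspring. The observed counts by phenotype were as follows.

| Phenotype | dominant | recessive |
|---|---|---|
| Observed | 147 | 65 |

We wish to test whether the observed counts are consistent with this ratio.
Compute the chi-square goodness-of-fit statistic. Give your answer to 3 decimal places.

Ratio total = 4. Expected counts: 212×3/4 = 159, 212×1/4 = 53.
dominant: (147 − 159)²/159 = 144/159 = 0.9057
recessive: (65 − 53)²/53 = 144/53 = 2.7170
Sum = 3.623

3.623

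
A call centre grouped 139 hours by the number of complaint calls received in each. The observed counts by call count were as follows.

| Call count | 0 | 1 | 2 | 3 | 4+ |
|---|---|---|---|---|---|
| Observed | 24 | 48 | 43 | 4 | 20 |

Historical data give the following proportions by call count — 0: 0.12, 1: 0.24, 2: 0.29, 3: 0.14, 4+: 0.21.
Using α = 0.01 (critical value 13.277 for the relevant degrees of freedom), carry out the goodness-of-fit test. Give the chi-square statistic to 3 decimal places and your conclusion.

Expected counts E_i = n·p_i: 139×0.12 = 16.68, 139×0.24 = 33.36, 139×0.29 = 40.31, 139×0.14 = 19.46, 139×0.21 = 29.19.
cat         O        E   (O−E)²/E
0          24    16.68     3.2124
1          48    33.36     6.4247
2          43    40.31     0.1795
3           4    19.46    12.2822
4+         20    29.19     2.8933
Sum = 24.992
df = 4. Since 24.992 > 13.277, we reject H₀.

24.992; reject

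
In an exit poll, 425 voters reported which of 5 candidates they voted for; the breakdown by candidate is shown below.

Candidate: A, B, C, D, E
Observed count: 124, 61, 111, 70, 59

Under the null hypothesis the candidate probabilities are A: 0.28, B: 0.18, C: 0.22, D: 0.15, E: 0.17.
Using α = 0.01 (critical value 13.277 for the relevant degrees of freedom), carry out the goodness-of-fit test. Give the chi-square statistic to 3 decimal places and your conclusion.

9.669; do not reject

Expected counts E_i = n·p_i: 425×0.28 = 119, 425×0.18 = 76.5, 425×0.22 = 93.5, 425×0.15 = 63.75, 425×0.17 = 72.25.
χ² = (124−119)²/119 + (61−76.5)²/76.5 + (111−93.5)²/93.5 + (70−63.75)²/63.75 + (59−72.25)²/72.25
   = 0.2101 + 3.1405 + 3.2754 + 0.6127 + 2.4299
Sum = 9.669
df = 4. Since 9.669 < 13.277, we do not reject H₀.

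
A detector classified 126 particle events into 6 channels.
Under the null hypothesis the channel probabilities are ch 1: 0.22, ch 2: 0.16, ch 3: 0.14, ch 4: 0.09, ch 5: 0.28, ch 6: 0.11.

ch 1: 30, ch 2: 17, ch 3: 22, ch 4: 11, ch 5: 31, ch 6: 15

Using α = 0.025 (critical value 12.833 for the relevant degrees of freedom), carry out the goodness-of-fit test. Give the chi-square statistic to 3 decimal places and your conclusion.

2.384; do not reject

Expected counts E_i = n·p_i: 126×0.22 = 27.72, 126×0.16 = 20.16, 126×0.14 = 17.64, 126×0.09 = 11.34, 126×0.28 = 35.28, 126×0.11 = 13.86.
χ² = (30−27.72)²/27.72 + (17−20.16)²/20.16 + (22−17.64)²/17.64 + (11−11.34)²/11.34 + (31−35.28)²/35.28 + (15−13.86)²/13.86
   = 0.1875 + 0.4953 + 1.0776 + 0.0102 + 0.5192 + 0.0938
Sum = 2.384
df = 5. Since 2.384 < 12.833, we do not reject H₀.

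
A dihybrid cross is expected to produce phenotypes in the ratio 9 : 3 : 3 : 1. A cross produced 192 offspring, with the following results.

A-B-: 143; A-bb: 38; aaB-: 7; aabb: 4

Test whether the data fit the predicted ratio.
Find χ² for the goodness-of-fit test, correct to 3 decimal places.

Ratio total = 16. Expected counts: 192×9/16 = 108, 192×3/16 = 36, 192×3/16 = 36, 192×1/16 = 12.
A-B-: (143 − 108)²/108 = 1225/108 = 11.3426
A-bb: (38 − 36)²/36 = 4/36 = 0.1111
aaB-: (7 − 36)²/36 = 841/36 = 23.3611
aabb: (4 − 12)²/12 = 64/12 = 5.3333
Sum = 40.148

40.148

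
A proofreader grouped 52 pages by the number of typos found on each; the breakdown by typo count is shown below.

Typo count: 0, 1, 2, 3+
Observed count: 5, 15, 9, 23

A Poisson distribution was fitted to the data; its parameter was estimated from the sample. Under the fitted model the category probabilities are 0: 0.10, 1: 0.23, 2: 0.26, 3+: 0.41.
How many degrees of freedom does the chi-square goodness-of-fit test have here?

There are k = 4 categories and 1 parameter estimated from the data, so df = 4 − 1 − 1 = 2.

2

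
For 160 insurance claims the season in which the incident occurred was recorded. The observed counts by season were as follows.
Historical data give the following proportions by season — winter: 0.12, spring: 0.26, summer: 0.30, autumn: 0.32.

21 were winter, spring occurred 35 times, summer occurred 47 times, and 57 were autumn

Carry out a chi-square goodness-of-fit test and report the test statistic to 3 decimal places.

1.894

Expected counts E_i = n·p_i: 160×0.12 = 19.2, 160×0.26 = 41.6, 160×0.30 = 48, 160×0.32 = 51.2.
cat         O        E   (O−E)²/E
winter     21     19.2     0.1688
spring     35     41.6     1.0471
summer     47       48     0.0208
autumn     57     51.2     0.6570
Sum = 1.894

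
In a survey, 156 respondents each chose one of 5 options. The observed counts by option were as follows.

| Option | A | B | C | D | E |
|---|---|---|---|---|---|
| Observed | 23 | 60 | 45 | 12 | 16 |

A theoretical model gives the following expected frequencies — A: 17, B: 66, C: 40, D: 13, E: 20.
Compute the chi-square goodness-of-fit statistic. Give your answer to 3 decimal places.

χ² = (23−17)²/17 + (60−66)²/66 + (45−40)²/40 + (12−13)²/13 + (16−20)²/20
   = 2.1176 + 0.5455 + 0.6250 + 0.0769 + 0.8000
Sum = 4.165

4.165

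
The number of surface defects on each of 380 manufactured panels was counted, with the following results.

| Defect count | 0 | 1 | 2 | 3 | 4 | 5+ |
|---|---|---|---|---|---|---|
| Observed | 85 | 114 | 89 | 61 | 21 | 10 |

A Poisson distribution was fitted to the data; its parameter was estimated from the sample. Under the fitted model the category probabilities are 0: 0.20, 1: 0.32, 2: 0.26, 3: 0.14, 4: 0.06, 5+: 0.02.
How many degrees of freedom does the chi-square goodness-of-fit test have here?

4

There are k = 6 categories and 1 parameter estimated from the data, so df = 6 − 1 − 1 = 4.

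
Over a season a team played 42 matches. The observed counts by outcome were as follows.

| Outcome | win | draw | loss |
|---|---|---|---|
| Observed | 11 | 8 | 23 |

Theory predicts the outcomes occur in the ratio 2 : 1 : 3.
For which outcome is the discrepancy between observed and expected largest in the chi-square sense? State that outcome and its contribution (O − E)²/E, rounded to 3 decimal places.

Ratio total = 6. Expected counts: 42×2/6 = 14, 42×1/6 = 7, 42×3/6 = 21.
win: (11 − 14)²/14 = 9/14 = 0.6429
draw: (8 − 7)²/7 = 1/7 = 0.1429
loss: (23 − 21)²/21 = 4/21 = 0.1905
The largest term is for win: 0.643.

win, 0.643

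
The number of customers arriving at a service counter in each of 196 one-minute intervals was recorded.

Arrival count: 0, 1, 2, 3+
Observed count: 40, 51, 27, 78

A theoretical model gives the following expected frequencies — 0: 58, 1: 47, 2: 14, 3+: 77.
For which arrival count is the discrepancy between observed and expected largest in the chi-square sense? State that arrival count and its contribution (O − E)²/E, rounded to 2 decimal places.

0: (40 − 58)²/58 = 324/58 = 5.586
1: (51 − 47)²/47 = 16/47 = 0.340
2: (27 − 14)²/14 = 169/14 = 12.071
3+: (78 − 77)²/77 = 1/77 = 0.013
The largest term is for 2: 12.07.

2, 12.07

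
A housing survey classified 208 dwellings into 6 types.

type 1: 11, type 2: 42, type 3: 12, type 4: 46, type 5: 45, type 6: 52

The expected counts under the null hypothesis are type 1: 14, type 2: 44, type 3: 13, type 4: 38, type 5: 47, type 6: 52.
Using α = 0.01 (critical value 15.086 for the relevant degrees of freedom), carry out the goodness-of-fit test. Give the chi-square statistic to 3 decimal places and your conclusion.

2.580; do not reject

cat         O        E   (O−E)²/E
type 1     11       14     0.6429
type 2     42       44     0.0909
type 3     12       13     0.0769
type 4     46       38     1.6842
type 5     45       47     0.0851
type 6     52       52     0.0000
Sum = 2.580
df = 5. Since 2.580 < 15.086, we do not reject H₀.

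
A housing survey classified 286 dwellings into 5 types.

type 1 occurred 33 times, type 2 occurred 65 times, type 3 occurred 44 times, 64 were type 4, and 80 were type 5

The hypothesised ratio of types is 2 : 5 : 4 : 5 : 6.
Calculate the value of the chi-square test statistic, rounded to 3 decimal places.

Ratio total = 22. Expected counts: 286×2/22 = 26, 286×5/22 = 65, 286×4/22 = 52, 286×5/22 = 65, 286×6/22 = 78.
cat         O        E   (O−E)²/E
type 1     33       26     1.8846
type 2     65       65     0.0000
type 3     44       52     1.2308
type 4     64       65     0.0154
type 5     80       78     0.0513
Sum = 3.182

3.182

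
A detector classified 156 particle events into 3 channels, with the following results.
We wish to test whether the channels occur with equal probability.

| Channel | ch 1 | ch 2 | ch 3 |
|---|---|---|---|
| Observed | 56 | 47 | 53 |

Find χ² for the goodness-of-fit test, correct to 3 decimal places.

0.808

Expected count for each of the 3 categories: 156/3 = 52.
χ² = (56−52)²/52 + (47−52)²/52 + (53−52)²/52
   = 0.3077 + 0.4808 + 0.0192
Sum = 0.808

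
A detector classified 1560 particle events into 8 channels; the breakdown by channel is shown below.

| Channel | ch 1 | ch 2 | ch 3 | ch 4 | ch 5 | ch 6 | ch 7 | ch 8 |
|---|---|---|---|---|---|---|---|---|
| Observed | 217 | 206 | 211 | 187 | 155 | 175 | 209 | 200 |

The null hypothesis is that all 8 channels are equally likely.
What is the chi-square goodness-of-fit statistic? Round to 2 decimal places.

Expected count for each of the 8 categories: 1560/8 = 195.
χ² = (217−195)²/195 + (206−195)²/195 + (211−195)²/195 + (187−195)²/195 + (155−195)²/195 + (175−195)²/195 + (209−195)²/195 + (200−195)²/195
   = 2.482 + 0.621 + 1.313 + 0.328 + 8.205 + 2.051 + 1.005 + 0.128
Sum = 16.13

16.13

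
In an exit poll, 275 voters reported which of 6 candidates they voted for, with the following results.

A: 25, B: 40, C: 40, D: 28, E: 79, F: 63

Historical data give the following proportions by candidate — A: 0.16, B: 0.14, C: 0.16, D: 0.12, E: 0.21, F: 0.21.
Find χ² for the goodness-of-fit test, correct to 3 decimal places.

17.681

Expected counts E_i = n·p_i: 275×0.16 = 44, 275×0.14 = 38.5, 275×0.16 = 44, 275×0.12 = 33, 275×0.21 = 57.75, 275×0.21 = 57.75.
χ² = (25−44)²/44 + (40−38.5)²/38.5 + (40−44)²/44 + (28−33)²/33 + (79−57.75)²/57.75 + (63−57.75)²/57.75
   = 8.2045 + 0.0584 + 0.3636 + 0.7576 + 7.8193 + 0.4773
Sum = 17.681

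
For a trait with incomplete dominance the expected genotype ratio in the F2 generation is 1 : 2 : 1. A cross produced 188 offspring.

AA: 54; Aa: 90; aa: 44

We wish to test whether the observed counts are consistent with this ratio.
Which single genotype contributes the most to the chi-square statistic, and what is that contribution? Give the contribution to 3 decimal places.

AA, 1.043

Ratio total = 4. Expected counts: 188×1/4 = 47, 188×2/4 = 94, 188×1/4 = 47.
cat         O        E   (O−E)²/E
AA         54       47     1.0426
Aa         90       94     0.1702
aa         44       47     0.1915
The largest term is for AA: 1.043.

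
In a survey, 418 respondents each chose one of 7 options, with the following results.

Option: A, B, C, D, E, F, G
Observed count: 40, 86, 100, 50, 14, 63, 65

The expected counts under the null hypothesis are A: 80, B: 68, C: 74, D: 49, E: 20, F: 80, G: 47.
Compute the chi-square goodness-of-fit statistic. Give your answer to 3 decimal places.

46.226

cat         O        E   (O−E)²/E
A          40       80    20.0000
B          86       68     4.7647
C         100       74     9.1351
D          50       49     0.0204
E          14       20     1.8000
F          63       80     3.6125
G          65       47     6.8936
Sum = 46.226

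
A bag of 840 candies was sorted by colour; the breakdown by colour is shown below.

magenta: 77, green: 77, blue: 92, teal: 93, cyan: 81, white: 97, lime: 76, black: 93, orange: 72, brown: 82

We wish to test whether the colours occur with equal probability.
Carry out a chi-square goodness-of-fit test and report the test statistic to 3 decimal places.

Under H₀ each category has probability 1/10, so each expected count is 840/10 = 84.
magenta: (77 − 84)²/84 = 49/84 = 0.5833
green: (77 − 84)²/84 = 49/84 = 0.5833
blue: (92 − 84)²/84 = 64/84 = 0.7619
teal: (93 − 84)²/84 = 81/84 = 0.9643
cyan: (81 − 84)²/84 = 9/84 = 0.1071
white: (97 − 84)²/84 = 169/84 = 2.0119
lime: (76 − 84)²/84 = 64/84 = 0.7619
black: (93 − 84)²/84 = 81/84 = 0.9643
orange: (72 − 84)²/84 = 144/84 = 1.7143
brown: (82 − 84)²/84 = 4/84 = 0.0476
Sum = 8.500

8.500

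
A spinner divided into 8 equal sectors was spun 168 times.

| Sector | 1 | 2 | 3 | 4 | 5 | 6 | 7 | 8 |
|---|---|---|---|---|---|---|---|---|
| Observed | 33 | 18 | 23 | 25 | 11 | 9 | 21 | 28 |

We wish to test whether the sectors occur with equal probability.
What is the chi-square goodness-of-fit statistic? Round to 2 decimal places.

Expected count for each of the 8 categories: 168/8 = 21.
χ² = (33−21)²/21 + (18−21)²/21 + (23−21)²/21 + (25−21)²/21 + (11−21)²/21 + (9−21)²/21 + (21−21)²/21 + (28−21)²/21
   = 6.857 + 0.429 + 0.190 + 0.762 + 4.762 + 6.857 + 0.000 + 2.333
Sum = 22.19

22.19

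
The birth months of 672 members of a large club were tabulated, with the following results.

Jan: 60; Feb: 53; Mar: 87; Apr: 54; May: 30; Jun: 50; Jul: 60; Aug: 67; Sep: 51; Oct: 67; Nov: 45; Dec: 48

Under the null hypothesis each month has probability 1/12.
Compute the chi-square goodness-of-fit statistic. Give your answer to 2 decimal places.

Expected count for each of the 12 categories: 672/12 = 56.
χ² = (60−56)²/56 + (53−56)²/56 + (87−56)²/56 + (54−56)²/56 + (30−56)²/56 + (50−56)²/56 + (60−56)²/56 + (67−56)²/56 + (51−56)²/56 + (67−56)²/56 + (45−56)²/56 + (48−56)²/56
   = 0.286 + 0.161 + 17.161 + 0.071 + 12.071 + 0.643 + 0.286 + 2.161 + 0.446 + 2.161 + 2.161 + 1.143
Sum = 38.75

38.75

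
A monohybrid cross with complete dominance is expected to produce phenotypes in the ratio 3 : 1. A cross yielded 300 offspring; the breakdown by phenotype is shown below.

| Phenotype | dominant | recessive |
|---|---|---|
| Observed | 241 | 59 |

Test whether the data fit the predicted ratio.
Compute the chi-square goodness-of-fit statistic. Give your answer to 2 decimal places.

Ratio total = 4. Expected counts: 300×3/4 = 225, 300×1/4 = 75.
dominant: (241 − 225)²/225 = 256/225 = 1.138
recessive: (59 − 75)²/75 = 256/75 = 3.413
Sum = 4.55

4.55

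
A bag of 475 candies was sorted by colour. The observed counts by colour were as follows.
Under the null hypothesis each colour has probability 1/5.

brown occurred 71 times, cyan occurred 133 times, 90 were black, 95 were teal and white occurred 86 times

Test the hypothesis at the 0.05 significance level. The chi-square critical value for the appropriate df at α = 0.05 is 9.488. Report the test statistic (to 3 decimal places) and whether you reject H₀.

22.379; reject

Expected count for each of the 5 categories: 475/5 = 95.
brown: (71 − 95)²/95 = 576/95 = 6.0632
cyan: (133 − 95)²/95 = 1444/95 = 15.2000
black: (90 − 95)²/95 = 25/95 = 0.2632
teal: (95 − 95)²/95 = 0/95 = 0.0000
white: (86 − 95)²/95 = 81/95 = 0.8526
Sum = 22.379
df = 4. Since 22.379 > 9.488, we reject H₀.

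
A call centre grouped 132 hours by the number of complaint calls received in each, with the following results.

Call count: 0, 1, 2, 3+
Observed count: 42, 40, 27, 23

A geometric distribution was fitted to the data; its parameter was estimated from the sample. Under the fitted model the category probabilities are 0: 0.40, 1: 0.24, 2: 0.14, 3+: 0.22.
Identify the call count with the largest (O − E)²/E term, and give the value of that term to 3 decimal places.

Expected counts E_i = n·p_i: 132×0.40 = 52.8, 132×0.24 = 31.68, 132×0.14 = 18.48, 132×0.22 = 29.04.
χ² = (42−52.8)²/52.8 + (40−31.68)²/31.68 + (27−18.48)²/18.48 + (23−29.04)²/29.04
   = 2.2091 + 2.1851 + 3.9281 + 1.2563
The largest term is for 2: 3.928.

2, 3.928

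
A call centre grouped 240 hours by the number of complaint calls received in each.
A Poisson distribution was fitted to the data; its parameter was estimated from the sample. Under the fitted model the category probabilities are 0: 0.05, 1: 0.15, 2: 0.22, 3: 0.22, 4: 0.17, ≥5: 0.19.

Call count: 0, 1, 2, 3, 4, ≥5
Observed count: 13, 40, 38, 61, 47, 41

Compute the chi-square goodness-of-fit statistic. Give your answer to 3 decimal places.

Expected counts E_i = n·p_i: 240×0.05 = 12, 240×0.15 = 36, 240×0.22 = 52.8, 240×0.22 = 52.8, 240×0.17 = 40.8, 240×0.19 = 45.6.
0: (13 − 12)²/12 = 1/12 = 0.0833
1: (40 − 36)²/36 = 16/36 = 0.4444
2: (38 − 52.8)²/52.8 = 219.04/52.8 = 4.1485
3: (61 − 52.8)²/52.8 = 67.24/52.8 = 1.2735
4: (47 − 40.8)²/40.8 = 38.44/40.8 = 0.9422
≥5: (41 − 45.6)²/45.6 = 21.16/45.6 = 0.4640
Sum = 7.356

7.356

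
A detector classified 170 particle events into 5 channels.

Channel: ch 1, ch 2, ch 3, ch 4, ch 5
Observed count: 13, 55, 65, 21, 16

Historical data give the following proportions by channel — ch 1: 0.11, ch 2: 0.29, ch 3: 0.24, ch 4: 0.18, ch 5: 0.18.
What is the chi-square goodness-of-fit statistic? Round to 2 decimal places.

26.73

Expected counts E_i = n·p_i: 170×0.11 = 18.7, 170×0.29 = 49.3, 170×0.24 = 40.8, 170×0.18 = 30.6, 170×0.18 = 30.6.
ch 1: (13 − 18.7)²/18.7 = 32.49/18.7 = 1.737
ch 2: (55 − 49.3)²/49.3 = 32.49/49.3 = 0.659
ch 3: (65 − 40.8)²/40.8 = 585.64/40.8 = 14.354
ch 4: (21 − 30.6)²/30.6 = 92.16/30.6 = 3.012
ch 5: (16 − 30.6)²/30.6 = 213.16/30.6 = 6.966
Sum = 26.73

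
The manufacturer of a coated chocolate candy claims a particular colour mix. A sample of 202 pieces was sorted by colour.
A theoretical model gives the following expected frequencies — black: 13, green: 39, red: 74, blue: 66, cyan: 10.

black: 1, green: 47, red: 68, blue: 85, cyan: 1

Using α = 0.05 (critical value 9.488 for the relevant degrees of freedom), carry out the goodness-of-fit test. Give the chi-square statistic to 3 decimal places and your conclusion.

cat         O        E   (O−E)²/E
black       1       13    11.0769
green      47       39     1.6410
red        68       74     0.4865
blue       85       66     5.4697
cyan        1       10     8.1000
Sum = 26.774
df = 4. Since 26.774 > 9.488, we reject H₀.

26.774; reject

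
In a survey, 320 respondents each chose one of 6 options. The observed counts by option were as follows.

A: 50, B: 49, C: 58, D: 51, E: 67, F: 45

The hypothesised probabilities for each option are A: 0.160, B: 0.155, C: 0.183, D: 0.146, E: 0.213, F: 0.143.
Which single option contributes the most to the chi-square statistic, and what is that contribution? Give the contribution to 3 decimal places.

Expected counts E_i = n·p_i: 320×0.160 = 51.2, 320×0.155 = 49.6, 320×0.183 = 58.56, 320×0.146 = 46.72, 320×0.213 = 68.16, 320×0.143 = 45.76.
χ² = (50−51.2)²/51.2 + (49−49.6)²/49.6 + (58−58.56)²/58.56 + (51−46.72)²/46.72 + (67−68.16)²/68.16 + (45−45.76)²/45.76
   = 0.0281 + 0.0073 + 0.0054 + 0.3921 + 0.0197 + 0.0126
The largest term is for D: 0.392.

D, 0.392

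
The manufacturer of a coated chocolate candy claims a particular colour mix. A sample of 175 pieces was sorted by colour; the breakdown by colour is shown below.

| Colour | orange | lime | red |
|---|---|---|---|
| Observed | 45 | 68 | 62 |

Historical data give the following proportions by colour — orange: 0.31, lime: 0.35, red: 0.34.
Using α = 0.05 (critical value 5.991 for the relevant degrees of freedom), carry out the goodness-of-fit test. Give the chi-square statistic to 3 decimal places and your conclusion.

Expected counts E_i = n·p_i: 175×0.31 = 54.25, 175×0.35 = 61.25, 175×0.34 = 59.5.
orange: (45 − 54.25)²/54.25 = 85.5625/54.25 = 1.5772
lime: (68 − 61.25)²/61.25 = 45.5625/61.25 = 0.7439
red: (62 − 59.5)²/59.5 = 6.25/59.5 = 0.1050
Sum = 2.426
df = 2. Since 2.426 < 5.991, we do not reject H₀.

2.426; do not reject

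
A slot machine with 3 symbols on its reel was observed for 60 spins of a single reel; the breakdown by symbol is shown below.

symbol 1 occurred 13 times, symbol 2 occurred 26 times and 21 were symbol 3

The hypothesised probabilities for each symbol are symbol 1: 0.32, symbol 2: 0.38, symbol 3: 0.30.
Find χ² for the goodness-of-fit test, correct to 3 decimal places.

2.951

Expected counts E_i = n·p_i: 60×0.32 = 19.2, 60×0.38 = 22.8, 60×0.30 = 18.
cat           O        E   (O−E)²/E
symbol 1     13     19.2     2.0021
symbol 2     26     22.8     0.4491
symbol 3     21       18     0.5000
Sum = 2.951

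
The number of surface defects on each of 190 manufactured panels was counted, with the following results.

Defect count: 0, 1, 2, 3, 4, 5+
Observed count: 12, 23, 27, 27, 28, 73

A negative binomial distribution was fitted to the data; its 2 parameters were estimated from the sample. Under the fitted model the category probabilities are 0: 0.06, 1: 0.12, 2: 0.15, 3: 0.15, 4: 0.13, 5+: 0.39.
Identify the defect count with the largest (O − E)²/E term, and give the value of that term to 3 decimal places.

Expected counts E_i = n·p_i: 190×0.06 = 11.4, 190×0.12 = 22.8, 190×0.15 = 28.5, 190×0.15 = 28.5, 190×0.13 = 24.7, 190×0.39 = 74.1.
χ² = (12−11.4)²/11.4 + (23−22.8)²/22.8 + (27−28.5)²/28.5 + (27−28.5)²/28.5 + (28−24.7)²/24.7 + (73−74.1)²/74.1
   = 0.0316 + 0.0018 + 0.0789 + 0.0789 + 0.4409 + 0.0163
The largest term is for 4: 0.441.

4, 0.441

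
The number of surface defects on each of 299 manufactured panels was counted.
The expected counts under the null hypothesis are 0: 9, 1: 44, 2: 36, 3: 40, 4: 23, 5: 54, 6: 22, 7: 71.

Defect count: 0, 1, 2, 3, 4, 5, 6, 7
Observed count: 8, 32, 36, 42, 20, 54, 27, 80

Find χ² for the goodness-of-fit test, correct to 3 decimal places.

6.152

χ² = (8−9)²/9 + (32−44)²/44 + (36−36)²/36 + (42−40)²/40 + (20−23)²/23 + (54−54)²/54 + (27−22)²/22 + (80−71)²/71
   = 0.1111 + 3.2727 + 0.0000 + 0.1000 + 0.3913 + 0.0000 + 1.1364 + 1.1408
Sum = 6.152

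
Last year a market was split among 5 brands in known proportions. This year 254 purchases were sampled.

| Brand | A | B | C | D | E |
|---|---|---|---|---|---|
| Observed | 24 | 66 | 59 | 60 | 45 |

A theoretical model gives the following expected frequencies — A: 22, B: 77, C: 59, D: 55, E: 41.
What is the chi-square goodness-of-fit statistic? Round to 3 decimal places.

2.598

A: (24 − 22)²/22 = 4/22 = 0.1818
B: (66 − 77)²/77 = 121/77 = 1.5714
C: (59 − 59)²/59 = 0/59 = 0.0000
D: (60 − 55)²/55 = 25/55 = 0.4545
E: (45 − 41)²/41 = 16/41 = 0.3902
Sum = 2.598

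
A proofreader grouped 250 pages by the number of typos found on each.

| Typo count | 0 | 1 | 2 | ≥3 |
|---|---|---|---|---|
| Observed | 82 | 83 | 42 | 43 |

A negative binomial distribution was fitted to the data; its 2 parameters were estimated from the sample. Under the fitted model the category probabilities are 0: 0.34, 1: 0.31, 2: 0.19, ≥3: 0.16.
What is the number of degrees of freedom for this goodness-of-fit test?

1

There are k = 4 categories and 2 parameters estimated from the data, so df = 4 − 1 − 2 = 1.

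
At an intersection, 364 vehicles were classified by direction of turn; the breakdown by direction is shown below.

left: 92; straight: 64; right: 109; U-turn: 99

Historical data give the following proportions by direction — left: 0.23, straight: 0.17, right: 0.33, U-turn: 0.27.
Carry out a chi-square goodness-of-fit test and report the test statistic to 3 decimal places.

1.926

Expected counts E_i = n·p_i: 364×0.23 = 83.72, 364×0.17 = 61.88, 364×0.33 = 120.12, 364×0.27 = 98.28.
χ² = (92−83.72)²/83.72 + (64−61.88)²/61.88 + (109−120.12)²/120.12 + (99−98.28)²/98.28
   = 0.8189 + 0.0726 + 1.0294 + 0.0053
Sum = 1.926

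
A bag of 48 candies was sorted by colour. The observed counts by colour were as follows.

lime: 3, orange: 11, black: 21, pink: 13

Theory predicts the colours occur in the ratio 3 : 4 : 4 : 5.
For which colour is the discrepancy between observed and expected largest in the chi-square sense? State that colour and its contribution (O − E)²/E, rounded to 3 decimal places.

Ratio total = 16. Expected counts: 48×3/16 = 9, 48×4/16 = 12, 48×4/16 = 12, 48×5/16 = 15.
lime: (3 − 9)²/9 = 36/9 = 4.0000
orange: (11 − 12)²/12 = 1/12 = 0.0833
black: (21 − 12)²/12 = 81/12 = 6.7500
pink: (13 − 15)²/15 = 4/15 = 0.2667
The largest term is for black: 6.750.

black, 6.750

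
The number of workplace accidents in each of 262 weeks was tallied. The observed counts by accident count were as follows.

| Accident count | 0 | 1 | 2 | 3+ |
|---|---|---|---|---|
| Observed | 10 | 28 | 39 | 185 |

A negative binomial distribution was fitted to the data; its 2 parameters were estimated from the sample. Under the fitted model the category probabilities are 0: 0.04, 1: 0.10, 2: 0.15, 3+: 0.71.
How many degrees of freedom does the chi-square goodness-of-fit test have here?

1

There are k = 4 categories and 2 parameters estimated from the data, so df = 4 − 1 − 2 = 1.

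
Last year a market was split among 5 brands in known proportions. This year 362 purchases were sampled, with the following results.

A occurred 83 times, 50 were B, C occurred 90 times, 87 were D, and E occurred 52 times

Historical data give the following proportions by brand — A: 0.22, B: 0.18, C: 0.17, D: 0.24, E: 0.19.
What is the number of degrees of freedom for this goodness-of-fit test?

4

There are k = 5 categories and no parameters were estimated from the data, so df = 5 − 1 = 4.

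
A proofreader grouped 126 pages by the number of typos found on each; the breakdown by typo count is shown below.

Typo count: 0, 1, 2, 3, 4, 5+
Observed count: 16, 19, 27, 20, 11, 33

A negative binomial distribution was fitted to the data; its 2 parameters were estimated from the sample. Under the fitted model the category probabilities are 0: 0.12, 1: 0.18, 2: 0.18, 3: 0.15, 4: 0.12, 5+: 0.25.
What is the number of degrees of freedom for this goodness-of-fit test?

3

There are k = 6 categories and 2 parameters estimated from the data, so df = 6 − 1 − 2 = 3.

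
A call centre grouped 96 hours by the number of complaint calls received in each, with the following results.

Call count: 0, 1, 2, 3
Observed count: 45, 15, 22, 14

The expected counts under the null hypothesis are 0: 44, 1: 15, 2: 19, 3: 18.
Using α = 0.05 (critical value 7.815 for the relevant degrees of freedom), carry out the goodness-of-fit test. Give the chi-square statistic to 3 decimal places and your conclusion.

χ² = (45−44)²/44 + (15−15)²/15 + (22−19)²/19 + (14−18)²/18
   = 0.0227 + 0.0000 + 0.4737 + 0.8889
Sum = 1.385
df = 3. Since 1.385 < 7.815, we do not reject H₀.

1.385; do not reject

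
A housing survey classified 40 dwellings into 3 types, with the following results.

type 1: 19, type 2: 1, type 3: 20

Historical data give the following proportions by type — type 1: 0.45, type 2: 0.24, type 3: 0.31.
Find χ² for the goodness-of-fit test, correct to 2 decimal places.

12.42

Expected counts E_i = n·p_i: 40×0.45 = 18, 40×0.24 = 9.6, 40×0.31 = 12.4.
cat         O        E   (O−E)²/E
type 1     19       18      0.056
type 2      1      9.6      7.704
type 3     20     12.4      4.658
Sum = 12.42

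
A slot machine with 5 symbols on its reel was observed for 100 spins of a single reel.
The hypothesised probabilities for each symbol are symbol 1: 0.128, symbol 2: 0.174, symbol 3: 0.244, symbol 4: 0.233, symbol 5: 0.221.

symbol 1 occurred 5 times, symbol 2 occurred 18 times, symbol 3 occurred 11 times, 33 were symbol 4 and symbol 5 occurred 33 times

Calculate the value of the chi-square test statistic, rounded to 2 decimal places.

21.55

Expected counts E_i = n·p_i: 100×0.128 = 12.8, 100×0.174 = 17.4, 100×0.244 = 24.4, 100×0.233 = 23.3, 100×0.221 = 22.1.
symbol 1: (5 − 12.8)²/12.8 = 60.84/12.8 = 4.753
symbol 2: (18 − 17.4)²/17.4 = 0.36/17.4 = 0.021
symbol 3: (11 − 24.4)²/24.4 = 179.56/24.4 = 7.359
symbol 4: (33 − 23.3)²/23.3 = 94.09/23.3 = 4.038
symbol 5: (33 − 22.1)²/22.1 = 118.81/22.1 = 5.376
Sum = 21.55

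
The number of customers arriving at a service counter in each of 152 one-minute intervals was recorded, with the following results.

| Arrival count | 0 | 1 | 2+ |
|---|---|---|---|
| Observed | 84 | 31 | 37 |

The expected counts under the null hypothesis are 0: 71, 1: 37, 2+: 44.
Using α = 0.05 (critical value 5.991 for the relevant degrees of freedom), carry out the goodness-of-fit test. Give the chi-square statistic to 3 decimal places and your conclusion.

χ² = (84−71)²/71 + (31−37)²/37 + (37−44)²/44
   = 2.3803 + 0.9730 + 1.1136
Sum = 4.467
df = 2. Since 4.467 < 5.991, we do not reject H₀.

4.467; do not reject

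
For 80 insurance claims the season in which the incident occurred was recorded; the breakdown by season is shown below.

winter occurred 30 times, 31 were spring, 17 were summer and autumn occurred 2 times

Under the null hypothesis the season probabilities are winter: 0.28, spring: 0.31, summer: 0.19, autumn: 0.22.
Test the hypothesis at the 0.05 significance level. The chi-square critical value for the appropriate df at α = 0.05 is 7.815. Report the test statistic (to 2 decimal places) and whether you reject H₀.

18.17; reject

Expected counts E_i = n·p_i: 80×0.28 = 22.4, 80×0.31 = 24.8, 80×0.19 = 15.2, 80×0.22 = 17.6.
χ² = (30−22.4)²/22.4 + (31−24.8)²/24.8 + (17−15.2)²/15.2 + (2−17.6)²/17.6
   = 2.579 + 1.550 + 0.213 + 13.827
Sum = 18.17
df = 3. Since 18.17 > 7.815, we reject H₀.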